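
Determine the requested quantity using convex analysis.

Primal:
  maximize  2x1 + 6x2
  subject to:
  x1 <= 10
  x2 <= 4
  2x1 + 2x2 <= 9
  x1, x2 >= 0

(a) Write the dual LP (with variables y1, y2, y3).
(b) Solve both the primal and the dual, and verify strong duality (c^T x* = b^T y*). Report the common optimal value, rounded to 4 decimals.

The standard primal-dual pair for 'max c^T x s.t. A x <= b, x >= 0' is:
  Dual:  min b^T y  s.t.  A^T y >= c,  y >= 0.

So the dual LP is:
  minimize  10y1 + 4y2 + 9y3
  subject to:
    y1 + 2y3 >= 2
    y2 + 2y3 >= 6
    y1, y2, y3 >= 0

Solving the primal: x* = (0.5, 4).
  primal value c^T x* = 25.
Solving the dual: y* = (0, 4, 1).
  dual value b^T y* = 25.
Strong duality: c^T x* = b^T y*. Confirmed.

25


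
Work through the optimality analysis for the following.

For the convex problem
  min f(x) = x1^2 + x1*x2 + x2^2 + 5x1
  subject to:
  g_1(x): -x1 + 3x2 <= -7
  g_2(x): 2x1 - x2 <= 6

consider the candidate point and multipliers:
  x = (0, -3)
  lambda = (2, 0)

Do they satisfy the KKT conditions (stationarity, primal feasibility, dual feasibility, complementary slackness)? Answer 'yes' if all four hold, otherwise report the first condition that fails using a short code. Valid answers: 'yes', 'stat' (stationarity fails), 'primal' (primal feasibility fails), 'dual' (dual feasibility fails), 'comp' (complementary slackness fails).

Gradient of f: grad f(x) = Q x + c = (2, -6)
Constraint values g_i(x) = a_i^T x - b_i:
  g_1((0, -3)) = -2
  g_2((0, -3)) = -3
Stationarity residual: grad f(x) + sum_i lambda_i a_i = (0, 0)
  -> stationarity OK
Primal feasibility (all g_i <= 0): OK
Dual feasibility (all lambda_i >= 0): OK
Complementary slackness (lambda_i * g_i(x) = 0 for all i): FAILS

Verdict: the first failing condition is complementary_slackness -> comp.

comp


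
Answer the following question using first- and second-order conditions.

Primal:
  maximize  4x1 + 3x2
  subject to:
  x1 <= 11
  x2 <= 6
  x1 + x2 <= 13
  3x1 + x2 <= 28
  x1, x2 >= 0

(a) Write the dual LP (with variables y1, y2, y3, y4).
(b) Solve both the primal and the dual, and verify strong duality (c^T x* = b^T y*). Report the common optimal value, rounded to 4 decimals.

The standard primal-dual pair for 'max c^T x s.t. A x <= b, x >= 0' is:
  Dual:  min b^T y  s.t.  A^T y >= c,  y >= 0.

So the dual LP is:
  minimize  11y1 + 6y2 + 13y3 + 28y4
  subject to:
    y1 + y3 + 3y4 >= 4
    y2 + y3 + y4 >= 3
    y1, y2, y3, y4 >= 0

Solving the primal: x* = (7.5, 5.5).
  primal value c^T x* = 46.5.
Solving the dual: y* = (0, 0, 2.5, 0.5).
  dual value b^T y* = 46.5.
Strong duality: c^T x* = b^T y*. Confirmed.

46.5


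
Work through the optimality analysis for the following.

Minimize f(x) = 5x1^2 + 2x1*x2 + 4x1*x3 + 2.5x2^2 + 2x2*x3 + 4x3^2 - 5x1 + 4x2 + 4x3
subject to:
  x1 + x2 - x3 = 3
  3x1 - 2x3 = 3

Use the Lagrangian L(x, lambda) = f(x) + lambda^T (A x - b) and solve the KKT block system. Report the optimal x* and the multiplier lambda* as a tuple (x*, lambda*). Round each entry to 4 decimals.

Form the Lagrangian:
  L(x, lambda) = (1/2) x^T Q x + c^T x + lambda^T (A x - b)
Stationarity (grad_x L = 0): Q x + c + A^T lambda = 0.
Primal feasibility: A x = b.

This gives the KKT block system:
  [ Q   A^T ] [ x     ]   [-c ]
  [ A    0  ] [ lambda ] = [ b ]

Solving the linear system:
  x*      = (0.2432, 1.6216, -1.1351)
  lambda* = (-10.3243, 4.7297)
  f(x*)   = 8.7568

x* = (0.2432, 1.6216, -1.1351), lambda* = (-10.3243, 4.7297)


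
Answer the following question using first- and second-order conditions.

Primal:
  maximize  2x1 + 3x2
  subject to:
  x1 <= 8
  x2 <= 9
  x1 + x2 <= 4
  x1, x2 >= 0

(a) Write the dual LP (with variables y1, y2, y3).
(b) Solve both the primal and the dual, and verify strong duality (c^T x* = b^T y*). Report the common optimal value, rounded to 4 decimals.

The standard primal-dual pair for 'max c^T x s.t. A x <= b, x >= 0' is:
  Dual:  min b^T y  s.t.  A^T y >= c,  y >= 0.

So the dual LP is:
  minimize  8y1 + 9y2 + 4y3
  subject to:
    y1 + y3 >= 2
    y2 + y3 >= 3
    y1, y2, y3 >= 0

Solving the primal: x* = (0, 4).
  primal value c^T x* = 12.
Solving the dual: y* = (0, 0, 3).
  dual value b^T y* = 12.
Strong duality: c^T x* = b^T y*. Confirmed.

12


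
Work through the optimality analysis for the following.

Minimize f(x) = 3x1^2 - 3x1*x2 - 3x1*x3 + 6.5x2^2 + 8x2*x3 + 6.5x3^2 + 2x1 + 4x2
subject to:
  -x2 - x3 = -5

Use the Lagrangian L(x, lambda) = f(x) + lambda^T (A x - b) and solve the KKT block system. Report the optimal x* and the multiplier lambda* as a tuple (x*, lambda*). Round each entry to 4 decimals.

Form the Lagrangian:
  L(x, lambda) = (1/2) x^T Q x + c^T x + lambda^T (A x - b)
Stationarity (grad_x L = 0): Q x + c + A^T lambda = 0.
Primal feasibility: A x = b.

This gives the KKT block system:
  [ Q   A^T ] [ x     ]   [-c ]
  [ A    0  ] [ lambda ] = [ b ]

Solving the linear system:
  x*      = (2.1667, 2.1, 2.9)
  lambda* = (48)
  f(x*)   = 126.3667

x* = (2.1667, 2.1, 2.9), lambda* = (48)


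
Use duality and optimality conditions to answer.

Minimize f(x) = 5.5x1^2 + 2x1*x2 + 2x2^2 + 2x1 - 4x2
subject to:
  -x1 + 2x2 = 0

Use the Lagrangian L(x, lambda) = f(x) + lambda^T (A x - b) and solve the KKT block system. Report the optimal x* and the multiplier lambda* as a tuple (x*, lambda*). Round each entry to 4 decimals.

Form the Lagrangian:
  L(x, lambda) = (1/2) x^T Q x + c^T x + lambda^T (A x - b)
Stationarity (grad_x L = 0): Q x + c + A^T lambda = 0.
Primal feasibility: A x = b.

This gives the KKT block system:
  [ Q   A^T ] [ x     ]   [-c ]
  [ A    0  ] [ lambda ] = [ b ]

Solving the linear system:
  x*      = (0, 0)
  lambda* = (2)
  f(x*)   = 0

x* = (0, 0), lambda* = (2)


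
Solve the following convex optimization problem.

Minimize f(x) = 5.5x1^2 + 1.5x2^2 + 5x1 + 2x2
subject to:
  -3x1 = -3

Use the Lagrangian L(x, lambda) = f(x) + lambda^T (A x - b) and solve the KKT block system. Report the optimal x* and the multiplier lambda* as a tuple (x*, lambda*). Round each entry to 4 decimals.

Form the Lagrangian:
  L(x, lambda) = (1/2) x^T Q x + c^T x + lambda^T (A x - b)
Stationarity (grad_x L = 0): Q x + c + A^T lambda = 0.
Primal feasibility: A x = b.

This gives the KKT block system:
  [ Q   A^T ] [ x     ]   [-c ]
  [ A    0  ] [ lambda ] = [ b ]

Solving the linear system:
  x*      = (1, -0.6667)
  lambda* = (5.3333)
  f(x*)   = 9.8333

x* = (1, -0.6667), lambda* = (5.3333)


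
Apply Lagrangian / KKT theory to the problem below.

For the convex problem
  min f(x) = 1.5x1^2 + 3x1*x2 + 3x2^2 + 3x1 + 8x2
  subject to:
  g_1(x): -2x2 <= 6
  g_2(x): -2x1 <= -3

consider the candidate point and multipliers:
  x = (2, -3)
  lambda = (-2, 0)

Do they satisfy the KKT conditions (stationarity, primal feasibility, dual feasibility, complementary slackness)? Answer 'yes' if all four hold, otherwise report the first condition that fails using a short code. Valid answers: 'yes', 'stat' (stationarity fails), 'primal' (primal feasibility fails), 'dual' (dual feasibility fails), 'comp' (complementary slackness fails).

Gradient of f: grad f(x) = Q x + c = (0, -4)
Constraint values g_i(x) = a_i^T x - b_i:
  g_1((2, -3)) = 0
  g_2((2, -3)) = -1
Stationarity residual: grad f(x) + sum_i lambda_i a_i = (0, 0)
  -> stationarity OK
Primal feasibility (all g_i <= 0): OK
Dual feasibility (all lambda_i >= 0): FAILS
Complementary slackness (lambda_i * g_i(x) = 0 for all i): OK

Verdict: the first failing condition is dual_feasibility -> dual.

dual


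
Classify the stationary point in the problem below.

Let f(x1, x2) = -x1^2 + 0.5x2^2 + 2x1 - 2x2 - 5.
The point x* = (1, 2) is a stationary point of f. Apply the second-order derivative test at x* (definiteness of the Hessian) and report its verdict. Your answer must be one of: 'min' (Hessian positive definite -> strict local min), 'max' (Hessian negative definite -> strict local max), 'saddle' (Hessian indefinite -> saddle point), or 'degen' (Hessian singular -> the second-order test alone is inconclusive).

Compute the Hessian H = grad^2 f:
  H = [[-2, 0], [0, 1]]
Verify stationarity: grad f(x*) = H x* + g = (0, 0).
Eigenvalues of H: -2, 1.
Eigenvalues have mixed signs, so H is indefinite -> x* is a saddle point.

saddle


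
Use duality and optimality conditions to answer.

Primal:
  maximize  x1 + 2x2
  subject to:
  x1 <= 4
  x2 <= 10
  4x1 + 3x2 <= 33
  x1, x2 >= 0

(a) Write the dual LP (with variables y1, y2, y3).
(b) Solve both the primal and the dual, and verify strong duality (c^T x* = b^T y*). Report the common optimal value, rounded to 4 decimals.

The standard primal-dual pair for 'max c^T x s.t. A x <= b, x >= 0' is:
  Dual:  min b^T y  s.t.  A^T y >= c,  y >= 0.

So the dual LP is:
  minimize  4y1 + 10y2 + 33y3
  subject to:
    y1 + 4y3 >= 1
    y2 + 3y3 >= 2
    y1, y2, y3 >= 0

Solving the primal: x* = (0.75, 10).
  primal value c^T x* = 20.75.
Solving the dual: y* = (0, 1.25, 0.25).
  dual value b^T y* = 20.75.
Strong duality: c^T x* = b^T y*. Confirmed.

20.75


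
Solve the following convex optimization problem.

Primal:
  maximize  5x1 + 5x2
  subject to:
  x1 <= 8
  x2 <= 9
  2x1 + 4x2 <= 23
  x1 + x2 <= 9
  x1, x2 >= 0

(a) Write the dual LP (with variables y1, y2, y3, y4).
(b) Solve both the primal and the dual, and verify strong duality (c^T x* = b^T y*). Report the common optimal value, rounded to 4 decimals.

The standard primal-dual pair for 'max c^T x s.t. A x <= b, x >= 0' is:
  Dual:  min b^T y  s.t.  A^T y >= c,  y >= 0.

So the dual LP is:
  minimize  8y1 + 9y2 + 23y3 + 9y4
  subject to:
    y1 + 2y3 + y4 >= 5
    y2 + 4y3 + y4 >= 5
    y1, y2, y3, y4 >= 0

Solving the primal: x* = (8, 1).
  primal value c^T x* = 45.
Solving the dual: y* = (0, 0, 0, 5).
  dual value b^T y* = 45.
Strong duality: c^T x* = b^T y*. Confirmed.

45


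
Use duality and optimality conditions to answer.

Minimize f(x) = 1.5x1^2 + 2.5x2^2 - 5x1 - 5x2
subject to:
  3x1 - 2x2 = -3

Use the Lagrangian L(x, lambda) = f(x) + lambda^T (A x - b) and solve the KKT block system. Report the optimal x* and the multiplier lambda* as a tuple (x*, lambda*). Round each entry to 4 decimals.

Form the Lagrangian:
  L(x, lambda) = (1/2) x^T Q x + c^T x + lambda^T (A x - b)
Stationarity (grad_x L = 0): Q x + c + A^T lambda = 0.
Primal feasibility: A x = b.

This gives the KKT block system:
  [ Q   A^T ] [ x     ]   [-c ]
  [ A    0  ] [ lambda ] = [ b ]

Solving the linear system:
  x*      = (0.0877, 1.6316)
  lambda* = (1.5789)
  f(x*)   = -1.9298

x* = (0.0877, 1.6316), lambda* = (1.5789)


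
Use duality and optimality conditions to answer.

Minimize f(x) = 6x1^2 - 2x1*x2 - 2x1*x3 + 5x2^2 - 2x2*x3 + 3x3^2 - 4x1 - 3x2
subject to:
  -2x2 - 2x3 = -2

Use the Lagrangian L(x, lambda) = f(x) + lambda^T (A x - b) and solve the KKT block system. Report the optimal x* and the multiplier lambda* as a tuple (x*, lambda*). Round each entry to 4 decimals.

Form the Lagrangian:
  L(x, lambda) = (1/2) x^T Q x + c^T x + lambda^T (A x - b)
Stationarity (grad_x L = 0): Q x + c + A^T lambda = 0.
Primal feasibility: A x = b.

This gives the KKT block system:
  [ Q   A^T ] [ x     ]   [-c ]
  [ A    0  ] [ lambda ] = [ b ]

Solving the linear system:
  x*      = (0.5, 0.55, 0.45)
  lambda* = (0.3)
  f(x*)   = -1.525

x* = (0.5, 0.55, 0.45), lambda* = (0.3)


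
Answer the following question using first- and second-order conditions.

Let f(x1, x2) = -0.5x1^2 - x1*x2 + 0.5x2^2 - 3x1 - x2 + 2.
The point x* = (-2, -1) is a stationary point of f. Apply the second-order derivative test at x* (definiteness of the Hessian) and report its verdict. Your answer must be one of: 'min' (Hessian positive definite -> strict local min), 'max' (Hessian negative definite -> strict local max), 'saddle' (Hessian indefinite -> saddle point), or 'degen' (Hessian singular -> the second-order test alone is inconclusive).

Compute the Hessian H = grad^2 f:
  H = [[-1, -1], [-1, 1]]
Verify stationarity: grad f(x*) = H x* + g = (0, 0).
Eigenvalues of H: -1.4142, 1.4142.
Eigenvalues have mixed signs, so H is indefinite -> x* is a saddle point.

saddle


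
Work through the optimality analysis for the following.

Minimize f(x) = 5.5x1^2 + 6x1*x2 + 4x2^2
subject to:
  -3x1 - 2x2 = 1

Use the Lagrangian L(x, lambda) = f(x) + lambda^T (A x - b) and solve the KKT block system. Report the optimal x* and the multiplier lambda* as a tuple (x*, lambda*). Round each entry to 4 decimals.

Form the Lagrangian:
  L(x, lambda) = (1/2) x^T Q x + c^T x + lambda^T (A x - b)
Stationarity (grad_x L = 0): Q x + c + A^T lambda = 0.
Primal feasibility: A x = b.

This gives the KKT block system:
  [ Q   A^T ] [ x     ]   [-c ]
  [ A    0  ] [ lambda ] = [ b ]

Solving the linear system:
  x*      = (-0.2727, -0.0909)
  lambda* = (-1.1818)
  f(x*)   = 0.5909

x* = (-0.2727, -0.0909), lambda* = (-1.1818)


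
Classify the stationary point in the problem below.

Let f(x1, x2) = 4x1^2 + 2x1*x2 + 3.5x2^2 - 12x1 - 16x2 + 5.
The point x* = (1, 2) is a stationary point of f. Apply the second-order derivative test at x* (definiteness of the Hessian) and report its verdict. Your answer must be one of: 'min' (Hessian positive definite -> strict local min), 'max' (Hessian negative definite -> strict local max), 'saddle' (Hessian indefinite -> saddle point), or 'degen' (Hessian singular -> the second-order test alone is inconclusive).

Compute the Hessian H = grad^2 f:
  H = [[8, 2], [2, 7]]
Verify stationarity: grad f(x*) = H x* + g = (0, 0).
Eigenvalues of H: 5.4384, 9.5616.
Both eigenvalues > 0, so H is positive definite -> x* is a strict local min.

min


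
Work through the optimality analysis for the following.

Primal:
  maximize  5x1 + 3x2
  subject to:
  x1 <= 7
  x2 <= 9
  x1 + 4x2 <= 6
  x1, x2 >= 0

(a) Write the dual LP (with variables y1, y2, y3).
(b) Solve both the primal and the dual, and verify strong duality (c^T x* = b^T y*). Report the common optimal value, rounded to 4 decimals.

The standard primal-dual pair for 'max c^T x s.t. A x <= b, x >= 0' is:
  Dual:  min b^T y  s.t.  A^T y >= c,  y >= 0.

So the dual LP is:
  minimize  7y1 + 9y2 + 6y3
  subject to:
    y1 + y3 >= 5
    y2 + 4y3 >= 3
    y1, y2, y3 >= 0

Solving the primal: x* = (6, 0).
  primal value c^T x* = 30.
Solving the dual: y* = (0, 0, 5).
  dual value b^T y* = 30.
Strong duality: c^T x* = b^T y*. Confirmed.

30


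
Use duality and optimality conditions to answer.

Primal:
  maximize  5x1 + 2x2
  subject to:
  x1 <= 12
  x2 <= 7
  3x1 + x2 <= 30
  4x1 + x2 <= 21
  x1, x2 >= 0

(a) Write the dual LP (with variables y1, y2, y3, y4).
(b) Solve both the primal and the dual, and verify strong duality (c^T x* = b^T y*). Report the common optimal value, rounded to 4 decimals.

The standard primal-dual pair for 'max c^T x s.t. A x <= b, x >= 0' is:
  Dual:  min b^T y  s.t.  A^T y >= c,  y >= 0.

So the dual LP is:
  minimize  12y1 + 7y2 + 30y3 + 21y4
  subject to:
    y1 + 3y3 + 4y4 >= 5
    y2 + y3 + y4 >= 2
    y1, y2, y3, y4 >= 0

Solving the primal: x* = (3.5, 7).
  primal value c^T x* = 31.5.
Solving the dual: y* = (0, 0.75, 0, 1.25).
  dual value b^T y* = 31.5.
Strong duality: c^T x* = b^T y*. Confirmed.

31.5


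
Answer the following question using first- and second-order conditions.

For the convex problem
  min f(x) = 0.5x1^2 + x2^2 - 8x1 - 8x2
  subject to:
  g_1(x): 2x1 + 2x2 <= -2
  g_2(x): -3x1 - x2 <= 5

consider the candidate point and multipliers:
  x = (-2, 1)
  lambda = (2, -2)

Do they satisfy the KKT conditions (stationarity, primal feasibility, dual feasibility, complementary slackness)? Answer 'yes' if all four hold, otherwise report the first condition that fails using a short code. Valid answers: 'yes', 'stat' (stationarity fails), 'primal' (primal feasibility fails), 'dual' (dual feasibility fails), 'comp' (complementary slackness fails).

Gradient of f: grad f(x) = Q x + c = (-10, -6)
Constraint values g_i(x) = a_i^T x - b_i:
  g_1((-2, 1)) = 0
  g_2((-2, 1)) = 0
Stationarity residual: grad f(x) + sum_i lambda_i a_i = (0, 0)
  -> stationarity OK
Primal feasibility (all g_i <= 0): OK
Dual feasibility (all lambda_i >= 0): FAILS
Complementary slackness (lambda_i * g_i(x) = 0 for all i): OK

Verdict: the first failing condition is dual_feasibility -> dual.

dual


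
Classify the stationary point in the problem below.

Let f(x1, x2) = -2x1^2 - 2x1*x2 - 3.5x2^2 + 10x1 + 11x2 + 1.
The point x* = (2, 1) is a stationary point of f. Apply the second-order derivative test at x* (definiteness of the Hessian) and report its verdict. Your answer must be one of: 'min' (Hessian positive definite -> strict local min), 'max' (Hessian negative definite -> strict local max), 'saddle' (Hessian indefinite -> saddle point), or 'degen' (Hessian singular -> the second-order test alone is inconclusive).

Compute the Hessian H = grad^2 f:
  H = [[-4, -2], [-2, -7]]
Verify stationarity: grad f(x*) = H x* + g = (0, 0).
Eigenvalues of H: -8, -3.
Both eigenvalues < 0, so H is negative definite -> x* is a strict local max.

max


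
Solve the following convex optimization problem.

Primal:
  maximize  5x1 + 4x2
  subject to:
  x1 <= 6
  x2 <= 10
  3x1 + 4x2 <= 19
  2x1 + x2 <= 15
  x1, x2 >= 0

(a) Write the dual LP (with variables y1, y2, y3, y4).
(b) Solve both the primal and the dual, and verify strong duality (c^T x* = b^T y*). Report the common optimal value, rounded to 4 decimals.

The standard primal-dual pair for 'max c^T x s.t. A x <= b, x >= 0' is:
  Dual:  min b^T y  s.t.  A^T y >= c,  y >= 0.

So the dual LP is:
  minimize  6y1 + 10y2 + 19y3 + 15y4
  subject to:
    y1 + 3y3 + 2y4 >= 5
    y2 + 4y3 + y4 >= 4
    y1, y2, y3, y4 >= 0

Solving the primal: x* = (6, 0.25).
  primal value c^T x* = 31.
Solving the dual: y* = (2, 0, 1, 0).
  dual value b^T y* = 31.
Strong duality: c^T x* = b^T y*. Confirmed.

31


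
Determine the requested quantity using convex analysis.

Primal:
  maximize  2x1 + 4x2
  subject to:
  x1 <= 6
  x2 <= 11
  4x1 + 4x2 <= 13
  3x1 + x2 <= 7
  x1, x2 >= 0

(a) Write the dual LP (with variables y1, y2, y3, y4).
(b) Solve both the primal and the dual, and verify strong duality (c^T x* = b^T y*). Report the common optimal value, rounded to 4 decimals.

The standard primal-dual pair for 'max c^T x s.t. A x <= b, x >= 0' is:
  Dual:  min b^T y  s.t.  A^T y >= c,  y >= 0.

So the dual LP is:
  minimize  6y1 + 11y2 + 13y3 + 7y4
  subject to:
    y1 + 4y3 + 3y4 >= 2
    y2 + 4y3 + y4 >= 4
    y1, y2, y3, y4 >= 0

Solving the primal: x* = (0, 3.25).
  primal value c^T x* = 13.
Solving the dual: y* = (0, 0, 1, 0).
  dual value b^T y* = 13.
Strong duality: c^T x* = b^T y*. Confirmed.

13


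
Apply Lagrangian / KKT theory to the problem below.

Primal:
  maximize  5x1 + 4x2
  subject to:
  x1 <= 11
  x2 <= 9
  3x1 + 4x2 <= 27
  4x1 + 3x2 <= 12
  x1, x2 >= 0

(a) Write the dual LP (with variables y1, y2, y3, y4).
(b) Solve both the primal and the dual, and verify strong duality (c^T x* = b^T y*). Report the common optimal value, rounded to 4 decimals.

The standard primal-dual pair for 'max c^T x s.t. A x <= b, x >= 0' is:
  Dual:  min b^T y  s.t.  A^T y >= c,  y >= 0.

So the dual LP is:
  minimize  11y1 + 9y2 + 27y3 + 12y4
  subject to:
    y1 + 3y3 + 4y4 >= 5
    y2 + 4y3 + 3y4 >= 4
    y1, y2, y3, y4 >= 0

Solving the primal: x* = (0, 4).
  primal value c^T x* = 16.
Solving the dual: y* = (0, 0, 0, 1.3333).
  dual value b^T y* = 16.
Strong duality: c^T x* = b^T y*. Confirmed.

16


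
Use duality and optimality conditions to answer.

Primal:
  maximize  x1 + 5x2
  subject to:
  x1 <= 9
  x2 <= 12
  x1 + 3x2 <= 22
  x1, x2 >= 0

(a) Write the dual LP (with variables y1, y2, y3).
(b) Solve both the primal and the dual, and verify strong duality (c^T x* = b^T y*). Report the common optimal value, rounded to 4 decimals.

The standard primal-dual pair for 'max c^T x s.t. A x <= b, x >= 0' is:
  Dual:  min b^T y  s.t.  A^T y >= c,  y >= 0.

So the dual LP is:
  minimize  9y1 + 12y2 + 22y3
  subject to:
    y1 + y3 >= 1
    y2 + 3y3 >= 5
    y1, y2, y3 >= 0

Solving the primal: x* = (0, 7.3333).
  primal value c^T x* = 36.6667.
Solving the dual: y* = (0, 0, 1.6667).
  dual value b^T y* = 36.6667.
Strong duality: c^T x* = b^T y*. Confirmed.

36.6667


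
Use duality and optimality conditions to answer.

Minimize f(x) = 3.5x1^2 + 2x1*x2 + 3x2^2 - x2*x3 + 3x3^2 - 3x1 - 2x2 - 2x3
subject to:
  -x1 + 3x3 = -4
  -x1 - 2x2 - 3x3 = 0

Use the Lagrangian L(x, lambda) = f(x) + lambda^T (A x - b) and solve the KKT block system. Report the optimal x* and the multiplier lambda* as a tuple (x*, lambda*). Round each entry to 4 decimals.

Form the Lagrangian:
  L(x, lambda) = (1/2) x^T Q x + c^T x + lambda^T (A x - b)
Stationarity (grad_x L = 0): Q x + c + A^T lambda = 0.
Primal feasibility: A x = b.

This gives the KKT block system:
  [ Q   A^T ] [ x     ]   [-c ]
  [ A    0  ] [ lambda ] = [ b ]

Solving the linear system:
  x*      = (1.3871, 0.6129, -0.871)
  lambda* = (5.2742, 2.6613)
  f(x*)   = 8.7258

x* = (1.3871, 0.6129, -0.871), lambda* = (5.2742, 2.6613)


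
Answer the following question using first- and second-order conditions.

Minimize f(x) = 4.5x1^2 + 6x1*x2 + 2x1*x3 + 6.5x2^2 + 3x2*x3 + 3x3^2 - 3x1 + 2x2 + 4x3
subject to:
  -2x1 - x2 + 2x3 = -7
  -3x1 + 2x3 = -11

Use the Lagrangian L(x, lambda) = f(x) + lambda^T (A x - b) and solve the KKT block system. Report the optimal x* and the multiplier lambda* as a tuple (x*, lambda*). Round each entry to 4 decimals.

Form the Lagrangian:
  L(x, lambda) = (1/2) x^T Q x + c^T x + lambda^T (A x - b)
Stationarity (grad_x L = 0): Q x + c + A^T lambda = 0.
Primal feasibility: A x = b.

This gives the KKT block system:
  [ Q   A^T ] [ x     ]   [-c ]
  [ A    0  ] [ lambda ] = [ b ]

Solving the linear system:
  x*      = (2.656, -1.344, -1.516)
  lambda* = (-4.084, 5.992)
  f(x*)   = 10.302

x* = (2.656, -1.344, -1.516), lambda* = (-4.084, 5.992)


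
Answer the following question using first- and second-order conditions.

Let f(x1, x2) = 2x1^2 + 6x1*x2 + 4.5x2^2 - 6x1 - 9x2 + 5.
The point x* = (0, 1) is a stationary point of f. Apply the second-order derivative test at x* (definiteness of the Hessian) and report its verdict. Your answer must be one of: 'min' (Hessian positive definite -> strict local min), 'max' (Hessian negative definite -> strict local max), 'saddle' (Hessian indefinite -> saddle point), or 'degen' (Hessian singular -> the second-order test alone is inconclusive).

Compute the Hessian H = grad^2 f:
  H = [[4, 6], [6, 9]]
Verify stationarity: grad f(x*) = H x* + g = (0, 0).
Eigenvalues of H: 0, 13.
H has a zero eigenvalue (singular; positive semidefinite but not definite), so H is neither positive definite, negative definite, nor indefinite. The second-order test alone is inconclusive -> degen.
(Indeed, f is constant along the null direction of H through x*, so x* is not a strict local extremum.)

degen


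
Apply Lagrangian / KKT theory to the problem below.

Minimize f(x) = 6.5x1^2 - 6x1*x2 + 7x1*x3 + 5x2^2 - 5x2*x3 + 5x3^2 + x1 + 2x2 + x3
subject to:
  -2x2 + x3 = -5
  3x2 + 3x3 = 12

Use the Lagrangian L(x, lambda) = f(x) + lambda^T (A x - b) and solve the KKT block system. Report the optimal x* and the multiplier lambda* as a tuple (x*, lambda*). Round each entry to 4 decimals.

Form the Lagrangian:
  L(x, lambda) = (1/2) x^T Q x + c^T x + lambda^T (A x - b)
Stationarity (grad_x L = 0): Q x + c + A^T lambda = 0.
Primal feasibility: A x = b.

This gives the KKT block system:
  [ Q   A^T ] [ x     ]   [-c ]
  [ A    0  ] [ lambda ] = [ b ]

Solving the linear system:
  x*      = (0.7692, 3, 1)
  lambda* = (7, -2.7949)
  f(x*)   = 38.1538

x* = (0.7692, 3, 1), lambda* = (7, -2.7949)


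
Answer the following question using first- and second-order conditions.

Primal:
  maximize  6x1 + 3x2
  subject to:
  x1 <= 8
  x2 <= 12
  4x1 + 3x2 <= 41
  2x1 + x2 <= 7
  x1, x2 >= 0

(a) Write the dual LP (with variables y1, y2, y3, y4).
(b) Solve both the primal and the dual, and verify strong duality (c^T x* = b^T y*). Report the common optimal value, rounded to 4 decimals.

The standard primal-dual pair for 'max c^T x s.t. A x <= b, x >= 0' is:
  Dual:  min b^T y  s.t.  A^T y >= c,  y >= 0.

So the dual LP is:
  minimize  8y1 + 12y2 + 41y3 + 7y4
  subject to:
    y1 + 4y3 + 2y4 >= 6
    y2 + 3y3 + y4 >= 3
    y1, y2, y3, y4 >= 0

Solving the primal: x* = (3.5, 0).
  primal value c^T x* = 21.
Solving the dual: y* = (0, 0, 0, 3).
  dual value b^T y* = 21.
Strong duality: c^T x* = b^T y*. Confirmed.

21


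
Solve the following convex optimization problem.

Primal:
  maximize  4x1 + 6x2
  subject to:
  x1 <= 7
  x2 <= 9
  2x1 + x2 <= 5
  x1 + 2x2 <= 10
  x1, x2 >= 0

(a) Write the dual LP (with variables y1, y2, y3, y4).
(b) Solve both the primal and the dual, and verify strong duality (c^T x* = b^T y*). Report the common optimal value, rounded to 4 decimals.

The standard primal-dual pair for 'max c^T x s.t. A x <= b, x >= 0' is:
  Dual:  min b^T y  s.t.  A^T y >= c,  y >= 0.

So the dual LP is:
  minimize  7y1 + 9y2 + 5y3 + 10y4
  subject to:
    y1 + 2y3 + y4 >= 4
    y2 + y3 + 2y4 >= 6
    y1, y2, y3, y4 >= 0

Solving the primal: x* = (0, 5).
  primal value c^T x* = 30.
Solving the dual: y* = (0, 0, 0.6667, 2.6667).
  dual value b^T y* = 30.
Strong duality: c^T x* = b^T y*. Confirmed.

30


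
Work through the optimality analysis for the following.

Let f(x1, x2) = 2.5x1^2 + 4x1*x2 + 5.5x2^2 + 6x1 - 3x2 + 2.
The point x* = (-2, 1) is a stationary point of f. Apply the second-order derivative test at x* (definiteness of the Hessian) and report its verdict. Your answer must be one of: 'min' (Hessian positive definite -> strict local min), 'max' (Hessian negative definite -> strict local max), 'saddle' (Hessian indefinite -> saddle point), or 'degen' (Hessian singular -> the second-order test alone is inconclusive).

Compute the Hessian H = grad^2 f:
  H = [[5, 4], [4, 11]]
Verify stationarity: grad f(x*) = H x* + g = (0, 0).
Eigenvalues of H: 3, 13.
Both eigenvalues > 0, so H is positive definite -> x* is a strict local min.

min


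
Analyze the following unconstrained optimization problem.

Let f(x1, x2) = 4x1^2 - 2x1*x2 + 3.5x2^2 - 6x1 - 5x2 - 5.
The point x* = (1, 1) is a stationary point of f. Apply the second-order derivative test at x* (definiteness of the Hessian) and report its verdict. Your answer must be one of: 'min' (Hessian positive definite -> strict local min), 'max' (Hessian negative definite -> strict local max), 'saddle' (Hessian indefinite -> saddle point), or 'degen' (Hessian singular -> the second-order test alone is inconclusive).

Compute the Hessian H = grad^2 f:
  H = [[8, -2], [-2, 7]]
Verify stationarity: grad f(x*) = H x* + g = (0, 0).
Eigenvalues of H: 5.4384, 9.5616.
Both eigenvalues > 0, so H is positive definite -> x* is a strict local min.

min


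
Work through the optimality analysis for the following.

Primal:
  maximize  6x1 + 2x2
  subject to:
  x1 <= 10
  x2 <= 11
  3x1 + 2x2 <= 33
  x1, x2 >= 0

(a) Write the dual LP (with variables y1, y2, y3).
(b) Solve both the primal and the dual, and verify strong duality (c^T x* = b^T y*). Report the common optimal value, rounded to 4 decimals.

The standard primal-dual pair for 'max c^T x s.t. A x <= b, x >= 0' is:
  Dual:  min b^T y  s.t.  A^T y >= c,  y >= 0.

So the dual LP is:
  minimize  10y1 + 11y2 + 33y3
  subject to:
    y1 + 3y3 >= 6
    y2 + 2y3 >= 2
    y1, y2, y3 >= 0

Solving the primal: x* = (10, 1.5).
  primal value c^T x* = 63.
Solving the dual: y* = (3, 0, 1).
  dual value b^T y* = 63.
Strong duality: c^T x* = b^T y*. Confirmed.

63


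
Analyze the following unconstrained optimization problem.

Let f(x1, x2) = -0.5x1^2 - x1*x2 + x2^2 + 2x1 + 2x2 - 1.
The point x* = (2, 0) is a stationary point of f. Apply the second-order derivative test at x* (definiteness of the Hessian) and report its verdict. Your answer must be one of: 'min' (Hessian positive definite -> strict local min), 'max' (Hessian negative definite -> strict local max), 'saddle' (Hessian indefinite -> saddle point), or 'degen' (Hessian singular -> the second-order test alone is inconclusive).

Compute the Hessian H = grad^2 f:
  H = [[-1, -1], [-1, 2]]
Verify stationarity: grad f(x*) = H x* + g = (0, 0).
Eigenvalues of H: -1.3028, 2.3028.
Eigenvalues have mixed signs, so H is indefinite -> x* is a saddle point.

saddle


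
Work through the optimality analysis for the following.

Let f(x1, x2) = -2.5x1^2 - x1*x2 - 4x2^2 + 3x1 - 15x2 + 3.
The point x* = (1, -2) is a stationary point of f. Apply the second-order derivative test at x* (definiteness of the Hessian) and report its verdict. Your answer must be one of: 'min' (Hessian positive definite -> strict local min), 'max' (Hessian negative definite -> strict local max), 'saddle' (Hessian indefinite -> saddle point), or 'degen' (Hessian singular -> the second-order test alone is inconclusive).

Compute the Hessian H = grad^2 f:
  H = [[-5, -1], [-1, -8]]
Verify stationarity: grad f(x*) = H x* + g = (0, 0).
Eigenvalues of H: -8.3028, -4.6972.
Both eigenvalues < 0, so H is negative definite -> x* is a strict local max.

max


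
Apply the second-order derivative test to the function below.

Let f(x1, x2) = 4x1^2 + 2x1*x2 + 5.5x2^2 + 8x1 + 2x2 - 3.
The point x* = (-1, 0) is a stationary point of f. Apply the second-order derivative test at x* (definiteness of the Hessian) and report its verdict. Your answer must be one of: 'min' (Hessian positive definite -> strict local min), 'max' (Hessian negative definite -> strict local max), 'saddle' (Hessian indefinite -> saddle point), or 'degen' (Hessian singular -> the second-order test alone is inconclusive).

Compute the Hessian H = grad^2 f:
  H = [[8, 2], [2, 11]]
Verify stationarity: grad f(x*) = H x* + g = (0, 0).
Eigenvalues of H: 7, 12.
Both eigenvalues > 0, so H is positive definite -> x* is a strict local min.

min


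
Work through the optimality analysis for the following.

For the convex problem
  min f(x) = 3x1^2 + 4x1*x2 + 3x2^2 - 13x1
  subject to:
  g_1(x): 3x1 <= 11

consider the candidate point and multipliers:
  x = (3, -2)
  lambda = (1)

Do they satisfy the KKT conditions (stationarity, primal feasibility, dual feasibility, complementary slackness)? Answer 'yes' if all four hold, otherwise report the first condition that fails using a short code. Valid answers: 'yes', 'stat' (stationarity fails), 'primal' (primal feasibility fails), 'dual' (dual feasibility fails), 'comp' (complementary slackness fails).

Gradient of f: grad f(x) = Q x + c = (-3, 0)
Constraint values g_i(x) = a_i^T x - b_i:
  g_1((3, -2)) = -2
Stationarity residual: grad f(x) + sum_i lambda_i a_i = (0, 0)
  -> stationarity OK
Primal feasibility (all g_i <= 0): OK
Dual feasibility (all lambda_i >= 0): OK
Complementary slackness (lambda_i * g_i(x) = 0 for all i): FAILS

Verdict: the first failing condition is complementary_slackness -> comp.

comp


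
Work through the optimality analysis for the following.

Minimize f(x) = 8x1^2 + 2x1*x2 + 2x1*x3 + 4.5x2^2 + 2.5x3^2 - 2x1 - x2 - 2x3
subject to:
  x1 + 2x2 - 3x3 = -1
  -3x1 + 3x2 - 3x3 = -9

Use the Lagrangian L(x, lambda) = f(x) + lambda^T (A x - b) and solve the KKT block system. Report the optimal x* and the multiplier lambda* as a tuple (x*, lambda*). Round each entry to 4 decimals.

Form the Lagrangian:
  L(x, lambda) = (1/2) x^T Q x + c^T x + lambda^T (A x - b)
Stationarity (grad_x L = 0): Q x + c + A^T lambda = 0.
Primal feasibility: A x = b.

This gives the KKT block system:
  [ Q   A^T ] [ x     ]   [-c ]
  [ A    0  ] [ lambda ] = [ b ]

Solving the linear system:
  x*      = (1.721, -1.1159, 0.1631)
  lambda* = (-5.3433, 6.0959)
  f(x*)   = 23.4335

x* = (1.721, -1.1159, 0.1631), lambda* = (-5.3433, 6.0959)


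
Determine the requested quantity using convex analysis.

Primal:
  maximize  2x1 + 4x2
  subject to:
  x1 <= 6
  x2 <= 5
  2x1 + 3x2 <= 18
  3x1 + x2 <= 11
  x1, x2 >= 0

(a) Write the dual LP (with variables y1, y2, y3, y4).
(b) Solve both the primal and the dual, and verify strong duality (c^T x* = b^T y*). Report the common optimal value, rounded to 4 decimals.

The standard primal-dual pair for 'max c^T x s.t. A x <= b, x >= 0' is:
  Dual:  min b^T y  s.t.  A^T y >= c,  y >= 0.

So the dual LP is:
  minimize  6y1 + 5y2 + 18y3 + 11y4
  subject to:
    y1 + 2y3 + 3y4 >= 2
    y2 + 3y3 + y4 >= 4
    y1, y2, y3, y4 >= 0

Solving the primal: x* = (1.5, 5).
  primal value c^T x* = 23.
Solving the dual: y* = (0, 1, 1, 0).
  dual value b^T y* = 23.
Strong duality: c^T x* = b^T y*. Confirmed.

23


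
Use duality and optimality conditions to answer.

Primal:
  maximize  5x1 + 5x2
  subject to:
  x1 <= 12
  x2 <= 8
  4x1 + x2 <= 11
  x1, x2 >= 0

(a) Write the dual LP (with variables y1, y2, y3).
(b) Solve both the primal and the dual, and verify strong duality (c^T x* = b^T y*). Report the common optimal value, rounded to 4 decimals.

The standard primal-dual pair for 'max c^T x s.t. A x <= b, x >= 0' is:
  Dual:  min b^T y  s.t.  A^T y >= c,  y >= 0.

So the dual LP is:
  minimize  12y1 + 8y2 + 11y3
  subject to:
    y1 + 4y3 >= 5
    y2 + y3 >= 5
    y1, y2, y3 >= 0

Solving the primal: x* = (0.75, 8).
  primal value c^T x* = 43.75.
Solving the dual: y* = (0, 3.75, 1.25).
  dual value b^T y* = 43.75.
Strong duality: c^T x* = b^T y*. Confirmed.

43.75


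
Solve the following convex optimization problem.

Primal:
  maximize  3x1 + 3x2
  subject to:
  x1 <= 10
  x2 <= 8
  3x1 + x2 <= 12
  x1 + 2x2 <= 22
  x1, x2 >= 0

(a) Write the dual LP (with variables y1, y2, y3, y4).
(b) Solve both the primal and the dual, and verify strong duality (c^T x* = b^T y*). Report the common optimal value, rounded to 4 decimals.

The standard primal-dual pair for 'max c^T x s.t. A x <= b, x >= 0' is:
  Dual:  min b^T y  s.t.  A^T y >= c,  y >= 0.

So the dual LP is:
  minimize  10y1 + 8y2 + 12y3 + 22y4
  subject to:
    y1 + 3y3 + y4 >= 3
    y2 + y3 + 2y4 >= 3
    y1, y2, y3, y4 >= 0

Solving the primal: x* = (1.3333, 8).
  primal value c^T x* = 28.
Solving the dual: y* = (0, 2, 1, 0).
  dual value b^T y* = 28.
Strong duality: c^T x* = b^T y*. Confirmed.

28


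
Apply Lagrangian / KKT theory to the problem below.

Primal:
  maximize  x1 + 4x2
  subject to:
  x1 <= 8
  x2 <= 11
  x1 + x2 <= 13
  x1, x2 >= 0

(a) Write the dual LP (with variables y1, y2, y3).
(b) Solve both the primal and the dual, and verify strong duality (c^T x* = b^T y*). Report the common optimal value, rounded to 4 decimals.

The standard primal-dual pair for 'max c^T x s.t. A x <= b, x >= 0' is:
  Dual:  min b^T y  s.t.  A^T y >= c,  y >= 0.

So the dual LP is:
  minimize  8y1 + 11y2 + 13y3
  subject to:
    y1 + y3 >= 1
    y2 + y3 >= 4
    y1, y2, y3 >= 0

Solving the primal: x* = (2, 11).
  primal value c^T x* = 46.
Solving the dual: y* = (0, 3, 1).
  dual value b^T y* = 46.
Strong duality: c^T x* = b^T y*. Confirmed.

46


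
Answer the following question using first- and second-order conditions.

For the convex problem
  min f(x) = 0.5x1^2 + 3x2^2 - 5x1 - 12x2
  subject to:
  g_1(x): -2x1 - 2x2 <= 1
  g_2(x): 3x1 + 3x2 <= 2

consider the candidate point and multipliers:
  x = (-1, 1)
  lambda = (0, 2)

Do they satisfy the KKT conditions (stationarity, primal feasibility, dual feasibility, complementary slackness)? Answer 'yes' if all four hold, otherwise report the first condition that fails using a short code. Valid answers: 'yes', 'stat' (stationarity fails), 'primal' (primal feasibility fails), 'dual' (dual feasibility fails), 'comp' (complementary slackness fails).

Gradient of f: grad f(x) = Q x + c = (-6, -6)
Constraint values g_i(x) = a_i^T x - b_i:
  g_1((-1, 1)) = -1
  g_2((-1, 1)) = -2
Stationarity residual: grad f(x) + sum_i lambda_i a_i = (0, 0)
  -> stationarity OK
Primal feasibility (all g_i <= 0): OK
Dual feasibility (all lambda_i >= 0): OK
Complementary slackness (lambda_i * g_i(x) = 0 for all i): FAILS

Verdict: the first failing condition is complementary_slackness -> comp.

comp


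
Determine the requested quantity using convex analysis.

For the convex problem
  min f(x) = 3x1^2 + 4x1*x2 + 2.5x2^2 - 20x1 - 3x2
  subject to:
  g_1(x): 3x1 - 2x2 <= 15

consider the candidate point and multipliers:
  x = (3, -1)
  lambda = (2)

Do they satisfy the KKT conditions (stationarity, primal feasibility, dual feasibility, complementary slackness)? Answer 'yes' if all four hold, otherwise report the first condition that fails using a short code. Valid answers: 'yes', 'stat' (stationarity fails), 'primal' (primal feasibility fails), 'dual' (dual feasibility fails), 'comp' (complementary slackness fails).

Gradient of f: grad f(x) = Q x + c = (-6, 4)
Constraint values g_i(x) = a_i^T x - b_i:
  g_1((3, -1)) = -4
Stationarity residual: grad f(x) + sum_i lambda_i a_i = (0, 0)
  -> stationarity OK
Primal feasibility (all g_i <= 0): OK
Dual feasibility (all lambda_i >= 0): OK
Complementary slackness (lambda_i * g_i(x) = 0 for all i): FAILS

Verdict: the first failing condition is complementary_slackness -> comp.

comp


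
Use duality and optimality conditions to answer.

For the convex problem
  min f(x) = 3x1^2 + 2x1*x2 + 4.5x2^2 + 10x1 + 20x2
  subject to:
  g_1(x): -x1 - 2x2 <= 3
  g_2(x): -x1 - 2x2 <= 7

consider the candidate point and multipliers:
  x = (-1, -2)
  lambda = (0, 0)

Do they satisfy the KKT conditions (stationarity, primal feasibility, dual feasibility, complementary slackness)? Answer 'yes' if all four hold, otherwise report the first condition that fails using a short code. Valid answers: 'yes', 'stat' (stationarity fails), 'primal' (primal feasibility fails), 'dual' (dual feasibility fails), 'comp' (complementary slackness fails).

Gradient of f: grad f(x) = Q x + c = (0, 0)
Constraint values g_i(x) = a_i^T x - b_i:
  g_1((-1, -2)) = 2
  g_2((-1, -2)) = -2
Stationarity residual: grad f(x) + sum_i lambda_i a_i = (0, 0)
  -> stationarity OK
Primal feasibility (all g_i <= 0): FAILS
Dual feasibility (all lambda_i >= 0): OK
Complementary slackness (lambda_i * g_i(x) = 0 for all i): OK

Verdict: the first failing condition is primal_feasibility -> primal.

primal


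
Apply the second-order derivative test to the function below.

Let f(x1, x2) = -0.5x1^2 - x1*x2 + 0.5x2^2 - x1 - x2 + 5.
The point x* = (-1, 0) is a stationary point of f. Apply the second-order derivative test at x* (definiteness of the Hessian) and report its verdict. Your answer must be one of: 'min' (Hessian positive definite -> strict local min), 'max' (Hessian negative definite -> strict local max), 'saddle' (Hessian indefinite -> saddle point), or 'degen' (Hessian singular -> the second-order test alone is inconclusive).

Compute the Hessian H = grad^2 f:
  H = [[-1, -1], [-1, 1]]
Verify stationarity: grad f(x*) = H x* + g = (0, 0).
Eigenvalues of H: -1.4142, 1.4142.
Eigenvalues have mixed signs, so H is indefinite -> x* is a saddle point.

saddle


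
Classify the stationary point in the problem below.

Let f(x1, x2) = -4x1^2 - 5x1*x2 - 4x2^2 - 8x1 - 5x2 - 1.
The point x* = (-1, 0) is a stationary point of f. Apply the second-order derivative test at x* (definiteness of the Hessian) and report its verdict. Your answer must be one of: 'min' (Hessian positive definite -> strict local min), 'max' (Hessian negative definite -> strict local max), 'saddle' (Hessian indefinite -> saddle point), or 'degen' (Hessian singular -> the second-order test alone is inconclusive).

Compute the Hessian H = grad^2 f:
  H = [[-8, -5], [-5, -8]]
Verify stationarity: grad f(x*) = H x* + g = (0, 0).
Eigenvalues of H: -13, -3.
Both eigenvalues < 0, so H is negative definite -> x* is a strict local max.

max


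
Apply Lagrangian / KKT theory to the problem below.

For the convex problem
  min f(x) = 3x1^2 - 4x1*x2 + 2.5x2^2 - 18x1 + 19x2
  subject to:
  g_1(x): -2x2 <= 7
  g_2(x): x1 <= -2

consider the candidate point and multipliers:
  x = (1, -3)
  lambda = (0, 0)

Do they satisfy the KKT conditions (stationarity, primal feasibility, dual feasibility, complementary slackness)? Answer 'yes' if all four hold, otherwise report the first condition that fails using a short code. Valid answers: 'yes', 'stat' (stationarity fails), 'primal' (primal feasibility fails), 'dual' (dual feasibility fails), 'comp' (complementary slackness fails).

Gradient of f: grad f(x) = Q x + c = (0, 0)
Constraint values g_i(x) = a_i^T x - b_i:
  g_1((1, -3)) = -1
  g_2((1, -3)) = 3
Stationarity residual: grad f(x) + sum_i lambda_i a_i = (0, 0)
  -> stationarity OK
Primal feasibility (all g_i <= 0): FAILS
Dual feasibility (all lambda_i >= 0): OK
Complementary slackness (lambda_i * g_i(x) = 0 for all i): OK

Verdict: the first failing condition is primal_feasibility -> primal.

primal
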